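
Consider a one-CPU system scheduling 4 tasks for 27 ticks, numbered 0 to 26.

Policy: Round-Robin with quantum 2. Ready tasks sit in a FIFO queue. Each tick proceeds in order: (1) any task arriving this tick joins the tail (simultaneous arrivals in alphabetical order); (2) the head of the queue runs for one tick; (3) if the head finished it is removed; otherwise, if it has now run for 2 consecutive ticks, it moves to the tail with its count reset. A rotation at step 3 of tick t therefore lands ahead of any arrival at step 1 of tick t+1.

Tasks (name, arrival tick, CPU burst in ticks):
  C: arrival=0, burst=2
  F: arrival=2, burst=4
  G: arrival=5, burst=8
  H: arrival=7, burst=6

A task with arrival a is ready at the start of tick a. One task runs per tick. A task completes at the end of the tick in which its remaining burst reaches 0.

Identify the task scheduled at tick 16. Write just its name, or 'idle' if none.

running at tick 16 = H

t=0: queue=[C] q_used=0 → run C
t=1: queue=[C] q_used=1 → run C
t=2: queue=[F] q_used=0 → run F
t=3: queue=[F] q_used=1 → run F
t=4: queue=[F] q_used=0 → run F
t=5: queue=[F,G] q_used=1 → run F
t=6: queue=[G] q_used=0 → run G
t=7: queue=[G,H] q_used=1 → run G
t=8: queue=[H,G] q_used=0 → run H
t=9: queue=[H,G] q_used=1 → run H
t=10: queue=[G,H] q_used=0 → run G
t=11: queue=[G,H] q_used=1 → run G
t=12: queue=[H,G] q_used=0 → run H
t=13: queue=[H,G] q_used=1 → run H
t=14: queue=[G,H] q_used=0 → run G
t=15: queue=[G,H] q_used=1 → run G
t=16: queue=[H,G] q_used=0 → run H
t=17: queue=[H,G] q_used=1 → run H
t=18: queue=[G] q_used=0 → run G
t=19: queue=[G] q_used=1 → run G
t=20: (idle)
t=21: (idle)
t=22: (idle)
t=23: (idle)
t=24: (idle)
t=25: (idle)
t=26: (idle)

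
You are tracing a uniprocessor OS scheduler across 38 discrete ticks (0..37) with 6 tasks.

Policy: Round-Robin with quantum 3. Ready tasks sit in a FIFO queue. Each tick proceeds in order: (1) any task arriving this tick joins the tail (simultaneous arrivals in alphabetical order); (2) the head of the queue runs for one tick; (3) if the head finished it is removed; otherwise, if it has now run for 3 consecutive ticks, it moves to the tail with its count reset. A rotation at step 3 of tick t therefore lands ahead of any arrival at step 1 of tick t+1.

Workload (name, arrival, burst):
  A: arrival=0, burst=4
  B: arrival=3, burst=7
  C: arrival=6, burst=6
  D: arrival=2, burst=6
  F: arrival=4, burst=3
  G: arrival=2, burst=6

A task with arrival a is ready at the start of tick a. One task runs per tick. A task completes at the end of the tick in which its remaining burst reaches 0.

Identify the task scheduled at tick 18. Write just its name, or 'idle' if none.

t=0: queue=[A] q_used=0 → run A
t=1: queue=[A] q_used=1 → run A
t=2: queue=[A,D,G] q_used=2 → run A
t=3: queue=[D,G,A,B] q_used=0 → run D
t=4: queue=[D,G,A,B,F] q_used=1 → run D
t=5: queue=[D,G,A,B,F] q_used=2 → run D
t=6: queue=[G,A,B,F,D,C] q_used=0 → run G
t=7: queue=[G,A,B,F,D,C] q_used=1 → run G
t=8: queue=[G,A,B,F,D,C] q_used=2 → run G
t=9: queue=[A,B,F,D,C,G] q_used=0 → run A
t=10: queue=[B,F,D,C,G] q_used=0 → run B
t=11: queue=[B,F,D,C,G] q_used=1 → run B
t=12: queue=[B,F,D,C,G] q_used=2 → run B
t=13: queue=[F,D,C,G,B] q_used=0 → run F
t=14: queue=[F,D,C,G,B] q_used=1 → run F
t=15: queue=[F,D,C,G,B] q_used=2 → run F
t=16: queue=[D,C,G,B] q_used=0 → run D
t=17: queue=[D,C,G,B] q_used=1 → run D
t=18: queue=[D,C,G,B] q_used=2 → run D
t=19: queue=[C,G,B] q_used=0 → run C
t=20: queue=[C,G,B] q_used=1 → run C
t=21: queue=[C,G,B] q_used=2 → run C
t=22: queue=[G,B,C] q_used=0 → run G
t=23: queue=[G,B,C] q_used=1 → run G
t=24: queue=[G,B,C] q_used=2 → run G
t=25: queue=[B,C] q_used=0 → run B
t=26: queue=[B,C] q_used=1 → run B
t=27: queue=[B,C] q_used=2 → run B
t=28: queue=[C,B] q_used=0 → run C
t=29: queue=[C,B] q_used=1 → run C
t=30: queue=[C,B] q_used=2 → run C
t=31: queue=[B] q_used=0 → run B
t=32: (idle)
t=33: (idle)
t=34: (idle)
t=35: (idle)
t=36: (idle)
t=37: (idle)

running at tick 18 = D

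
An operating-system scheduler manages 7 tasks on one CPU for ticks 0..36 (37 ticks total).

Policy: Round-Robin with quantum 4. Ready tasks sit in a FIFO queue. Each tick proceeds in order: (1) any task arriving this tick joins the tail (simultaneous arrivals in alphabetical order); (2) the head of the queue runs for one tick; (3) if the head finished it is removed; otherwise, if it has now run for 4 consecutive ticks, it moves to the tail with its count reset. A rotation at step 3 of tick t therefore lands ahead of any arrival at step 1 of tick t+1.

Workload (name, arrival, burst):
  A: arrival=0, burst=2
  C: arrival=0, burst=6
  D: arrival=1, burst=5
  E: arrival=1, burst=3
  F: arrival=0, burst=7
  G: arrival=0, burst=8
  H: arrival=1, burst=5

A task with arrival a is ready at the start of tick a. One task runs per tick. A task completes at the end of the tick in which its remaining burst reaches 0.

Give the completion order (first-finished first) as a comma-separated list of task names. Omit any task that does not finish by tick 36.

completion order = A, E, C, F, G, D, H

t=0: queue=[A,C,F,G] q_used=0 → run A
t=1: queue=[A,C,F,G,D,E,H] q_used=1 → run A
t=2: queue=[C,F,G,D,E,H] q_used=0 → run C
t=3: queue=[C,F,G,D,E,H] q_used=1 → run C
t=4: queue=[C,F,G,D,E,H] q_used=2 → run C
t=5: queue=[C,F,G,D,E,H] q_used=3 → run C
t=6: queue=[F,G,D,E,H,C] q_used=0 → run F
t=7: queue=[F,G,D,E,H,C] q_used=1 → run F
t=8: queue=[F,G,D,E,H,C] q_used=2 → run F
t=9: queue=[F,G,D,E,H,C] q_used=3 → run F
t=10: queue=[G,D,E,H,C,F] q_used=0 → run G
t=11: queue=[G,D,E,H,C,F] q_used=1 → run G
t=12: queue=[G,D,E,H,C,F] q_used=2 → run G
t=13: queue=[G,D,E,H,C,F] q_used=3 → run G
t=14: queue=[D,E,H,C,F,G] q_used=0 → run D
t=15: queue=[D,E,H,C,F,G] q_used=1 → run D
t=16: queue=[D,E,H,C,F,G] q_used=2 → run D
t=17: queue=[D,E,H,C,F,G] q_used=3 → run D
t=18: queue=[E,H,C,F,G,D] q_used=0 → run E
t=19: queue=[E,H,C,F,G,D] q_used=1 → run E
t=20: queue=[E,H,C,F,G,D] q_used=2 → run E
t=21: queue=[H,C,F,G,D] q_used=0 → run H
t=22: queue=[H,C,F,G,D] q_used=1 → run H
t=23: queue=[H,C,F,G,D] q_used=2 → run H
t=24: queue=[H,C,F,G,D] q_used=3 → run H
t=25: queue=[C,F,G,D,H] q_used=0 → run C
t=26: queue=[C,F,G,D,H] q_used=1 → run C
t=27: queue=[F,G,D,H] q_used=0 → run F
t=28: queue=[F,G,D,H] q_used=1 → run F
t=29: queue=[F,G,D,H] q_used=2 → run F
t=30: queue=[G,D,H] q_used=0 → run G
t=31: queue=[G,D,H] q_used=1 → run G
t=32: queue=[G,D,H] q_used=2 → run G
t=33: queue=[G,D,H] q_used=3 → run G
t=34: queue=[D,H] q_used=0 → run D
t=35: queue=[H] q_used=0 → run H
t=36: (idle)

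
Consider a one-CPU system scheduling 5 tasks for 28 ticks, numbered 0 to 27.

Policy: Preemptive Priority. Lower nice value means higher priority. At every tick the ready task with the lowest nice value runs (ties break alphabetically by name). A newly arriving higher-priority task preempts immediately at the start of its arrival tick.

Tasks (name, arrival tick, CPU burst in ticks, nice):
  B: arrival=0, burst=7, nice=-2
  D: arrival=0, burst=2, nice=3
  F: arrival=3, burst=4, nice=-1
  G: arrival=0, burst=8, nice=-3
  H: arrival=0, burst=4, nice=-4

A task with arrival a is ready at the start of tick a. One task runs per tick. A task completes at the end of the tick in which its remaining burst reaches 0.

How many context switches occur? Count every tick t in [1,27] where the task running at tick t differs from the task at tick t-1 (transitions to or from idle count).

context switches = 5

t=0: ready={B,D,G,H} → run H
t=1: ready={B,D,G,H} → run H
t=2: ready={B,D,G,H} → run H
t=3: ready={B,D,F,G,H} → run H
t=4: ready={B,D,F,G} → run G
t=5: ready={B,D,F,G} → run G
t=6: ready={B,D,F,G} → run G
t=7: ready={B,D,F,G} → run G
t=8: ready={B,D,F,G} → run G
t=9: ready={B,D,F,G} → run G
t=10: ready={B,D,F,G} → run G
t=11: ready={B,D,F,G} → run G
t=12: ready={B,D,F} → run B
t=13: ready={B,D,F} → run B
t=14: ready={B,D,F} → run B
t=15: ready={B,D,F} → run B
t=16: ready={B,D,F} → run B
t=17: ready={B,D,F} → run B
t=18: ready={B,D,F} → run B
t=19: ready={D,F} → run F
t=20: ready={D,F} → run F
t=21: ready={D,F} → run F
t=22: ready={D,F} → run F
t=23: ready={D} → run D
t=24: ready={D} → run D
t=25: (idle)
t=26: (idle)
t=27: (idle)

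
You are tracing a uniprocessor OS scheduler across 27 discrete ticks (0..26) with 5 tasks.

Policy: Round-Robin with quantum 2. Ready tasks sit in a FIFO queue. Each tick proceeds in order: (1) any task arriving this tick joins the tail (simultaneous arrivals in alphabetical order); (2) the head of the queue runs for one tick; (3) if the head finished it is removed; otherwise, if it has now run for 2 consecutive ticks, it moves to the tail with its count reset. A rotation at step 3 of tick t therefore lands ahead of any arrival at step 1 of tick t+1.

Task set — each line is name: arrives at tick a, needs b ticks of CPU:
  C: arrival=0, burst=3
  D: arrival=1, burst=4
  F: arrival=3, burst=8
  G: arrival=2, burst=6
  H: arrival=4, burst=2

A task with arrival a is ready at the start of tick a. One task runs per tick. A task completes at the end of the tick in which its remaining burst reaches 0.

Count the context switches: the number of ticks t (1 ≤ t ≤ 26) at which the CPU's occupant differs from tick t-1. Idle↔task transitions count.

t=0: queue=[C] q_used=0 → run C
t=1: queue=[C,D] q_used=1 → run C
t=2: queue=[D,C,G] q_used=0 → run D
t=3: queue=[D,C,G,F] q_used=1 → run D
t=4: queue=[C,G,F,D,H] q_used=0 → run C
t=5: queue=[G,F,D,H] q_used=0 → run G
t=6: queue=[G,F,D,H] q_used=1 → run G
t=7: queue=[F,D,H,G] q_used=0 → run F
t=8: queue=[F,D,H,G] q_used=1 → run F
t=9: queue=[D,H,G,F] q_used=0 → run D
t=10: queue=[D,H,G,F] q_used=1 → run D
t=11: queue=[H,G,F] q_used=0 → run H
t=12: queue=[H,G,F] q_used=1 → run H
t=13: queue=[G,F] q_used=0 → run G
t=14: queue=[G,F] q_used=1 → run G
t=15: queue=[F,G] q_used=0 → run F
t=16: queue=[F,G] q_used=1 → run F
t=17: queue=[G,F] q_used=0 → run G
t=18: queue=[G,F] q_used=1 → run G
t=19: queue=[F] q_used=0 → run F
t=20: queue=[F] q_used=1 → run F
t=21: queue=[F] q_used=0 → run F
t=22: queue=[F] q_used=1 → run F
t=23: (idle)
t=24: (idle)
t=25: (idle)
t=26: (idle)

context switches = 11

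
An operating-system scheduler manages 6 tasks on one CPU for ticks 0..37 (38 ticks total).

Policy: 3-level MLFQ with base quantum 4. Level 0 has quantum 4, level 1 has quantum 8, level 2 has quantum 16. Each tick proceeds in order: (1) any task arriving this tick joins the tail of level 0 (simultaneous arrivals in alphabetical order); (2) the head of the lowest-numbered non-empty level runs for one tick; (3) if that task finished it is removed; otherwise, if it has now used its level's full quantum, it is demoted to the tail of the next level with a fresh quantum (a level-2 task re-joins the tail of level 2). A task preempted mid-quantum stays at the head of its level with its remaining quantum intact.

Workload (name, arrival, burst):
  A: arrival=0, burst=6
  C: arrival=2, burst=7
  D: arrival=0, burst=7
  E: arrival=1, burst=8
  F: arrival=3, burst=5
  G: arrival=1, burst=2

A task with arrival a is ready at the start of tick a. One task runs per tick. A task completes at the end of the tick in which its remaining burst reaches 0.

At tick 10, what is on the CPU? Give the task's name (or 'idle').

running at tick 10 = E

t=0: L0/L1/L2 = AD/-/- → run A
t=1: L0/L1/L2 = ADEG/-/- → run A
t=2: L0/L1/L2 = ADEGC/-/- → run A
t=3: L0/L1/L2 = ADEGCF/-/- → run A
t=4: L0/L1/L2 = DEGCF/A/- → run D
t=5: L0/L1/L2 = DEGCF/A/- → run D
t=6: L0/L1/L2 = DEGCF/A/- → run D
t=7: L0/L1/L2 = DEGCF/A/- → run D
t=8: L0/L1/L2 = EGCF/AD/- → run E
t=9: L0/L1/L2 = EGCF/AD/- → run E
t=10: L0/L1/L2 = EGCF/AD/- → run E
t=11: L0/L1/L2 = EGCF/AD/- → run E
t=12: L0/L1/L2 = GCF/ADE/- → run G
t=13: L0/L1/L2 = GCF/ADE/- → run G
t=14: L0/L1/L2 = CF/ADE/- → run C
t=15: L0/L1/L2 = CF/ADE/- → run C
t=16: L0/L1/L2 = CF/ADE/- → run C
t=17: L0/L1/L2 = CF/ADE/- → run C
t=18: L0/L1/L2 = F/ADEC/- → run F
t=19: L0/L1/L2 = F/ADEC/- → run F
t=20: L0/L1/L2 = F/ADEC/- → run F
t=21: L0/L1/L2 = F/ADEC/- → run F
t=22: L0/L1/L2 = -/ADECF/- → run A
t=23: L0/L1/L2 = -/ADECF/- → run A
t=24: L0/L1/L2 = -/DECF/- → run D
t=25: L0/L1/L2 = -/DECF/- → run D
t=26: L0/L1/L2 = -/DECF/- → run D
t=27: L0/L1/L2 = -/ECF/- → run E
t=28: L0/L1/L2 = -/ECF/- → run E
t=29: L0/L1/L2 = -/ECF/- → run E
t=30: L0/L1/L2 = -/ECF/- → run E
t=31: L0/L1/L2 = -/CF/- → run C
t=32: L0/L1/L2 = -/CF/- → run C
t=33: L0/L1/L2 = -/CF/- → run C
t=34: L0/L1/L2 = -/F/- → run F
t=35: (idle)
t=36: (idle)
t=37: (idle)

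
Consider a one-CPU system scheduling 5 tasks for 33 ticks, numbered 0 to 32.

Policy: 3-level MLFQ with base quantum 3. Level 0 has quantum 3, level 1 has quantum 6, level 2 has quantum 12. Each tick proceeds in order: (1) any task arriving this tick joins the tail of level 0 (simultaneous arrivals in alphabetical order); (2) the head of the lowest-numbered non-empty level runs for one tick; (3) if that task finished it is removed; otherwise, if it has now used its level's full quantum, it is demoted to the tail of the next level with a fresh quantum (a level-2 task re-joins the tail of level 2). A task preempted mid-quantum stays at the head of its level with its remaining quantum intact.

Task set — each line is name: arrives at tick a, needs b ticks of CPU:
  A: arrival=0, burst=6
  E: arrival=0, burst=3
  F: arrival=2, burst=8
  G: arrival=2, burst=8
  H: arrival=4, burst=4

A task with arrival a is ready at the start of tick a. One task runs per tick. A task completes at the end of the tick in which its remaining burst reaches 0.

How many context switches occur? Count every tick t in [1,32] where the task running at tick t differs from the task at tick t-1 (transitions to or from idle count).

t=0: L0/L1/L2 = AE/-/- → run A
t=1: L0/L1/L2 = AE/-/- → run A
t=2: L0/L1/L2 = AEFG/-/- → run A
t=3: L0/L1/L2 = EFG/A/- → run E
t=4: L0/L1/L2 = EFGH/A/- → run E
t=5: L0/L1/L2 = EFGH/A/- → run E
t=6: L0/L1/L2 = FGH/A/- → run F
t=7: L0/L1/L2 = FGH/A/- → run F
t=8: L0/L1/L2 = FGH/A/- → run F
t=9: L0/L1/L2 = GH/AF/- → run G
t=10: L0/L1/L2 = GH/AF/- → run G
t=11: L0/L1/L2 = GH/AF/- → run G
t=12: L0/L1/L2 = H/AFG/- → run H
t=13: L0/L1/L2 = H/AFG/- → run H
t=14: L0/L1/L2 = H/AFG/- → run H
t=15: L0/L1/L2 = -/AFGH/- → run A
t=16: L0/L1/L2 = -/AFGH/- → run A
t=17: L0/L1/L2 = -/AFGH/- → run A
t=18: L0/L1/L2 = -/FGH/- → run F
t=19: L0/L1/L2 = -/FGH/- → run F
t=20: L0/L1/L2 = -/FGH/- → run F
t=21: L0/L1/L2 = -/FGH/- → run F
t=22: L0/L1/L2 = -/FGH/- → run F
t=23: L0/L1/L2 = -/GH/- → run G
t=24: L0/L1/L2 = -/GH/- → run G
t=25: L0/L1/L2 = -/GH/- → run G
t=26: L0/L1/L2 = -/GH/- → run G
t=27: L0/L1/L2 = -/GH/- → run G
t=28: L0/L1/L2 = -/H/- → run H
t=29: (idle)
t=30: (idle)
t=31: (idle)
t=32: (idle)

context switches = 9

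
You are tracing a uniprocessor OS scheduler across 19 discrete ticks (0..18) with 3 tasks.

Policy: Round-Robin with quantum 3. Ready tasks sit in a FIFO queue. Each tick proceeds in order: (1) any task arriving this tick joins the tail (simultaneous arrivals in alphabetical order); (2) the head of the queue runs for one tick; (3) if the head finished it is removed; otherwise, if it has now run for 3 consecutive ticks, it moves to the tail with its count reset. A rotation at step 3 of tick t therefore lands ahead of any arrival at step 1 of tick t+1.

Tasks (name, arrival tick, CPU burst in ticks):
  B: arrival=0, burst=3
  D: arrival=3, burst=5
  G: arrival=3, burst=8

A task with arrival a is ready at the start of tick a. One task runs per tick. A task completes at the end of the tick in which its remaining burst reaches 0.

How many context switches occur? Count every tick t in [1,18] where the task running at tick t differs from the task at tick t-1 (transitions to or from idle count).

context switches = 5

t=0: queue=[B] q_used=0 → run B
t=1: queue=[B] q_used=1 → run B
t=2: queue=[B] q_used=2 → run B
t=3: queue=[D,G] q_used=0 → run D
t=4: queue=[D,G] q_used=1 → run D
t=5: queue=[D,G] q_used=2 → run D
t=6: queue=[G,D] q_used=0 → run G
t=7: queue=[G,D] q_used=1 → run G
t=8: queue=[G,D] q_used=2 → run G
t=9: queue=[D,G] q_used=0 → run D
t=10: queue=[D,G] q_used=1 → run D
t=11: queue=[G] q_used=0 → run G
t=12: queue=[G] q_used=1 → run G
t=13: queue=[G] q_used=2 → run G
t=14: queue=[G] q_used=0 → run G
t=15: queue=[G] q_used=1 → run G
t=16: (idle)
t=17: (idle)
t=18: (idle)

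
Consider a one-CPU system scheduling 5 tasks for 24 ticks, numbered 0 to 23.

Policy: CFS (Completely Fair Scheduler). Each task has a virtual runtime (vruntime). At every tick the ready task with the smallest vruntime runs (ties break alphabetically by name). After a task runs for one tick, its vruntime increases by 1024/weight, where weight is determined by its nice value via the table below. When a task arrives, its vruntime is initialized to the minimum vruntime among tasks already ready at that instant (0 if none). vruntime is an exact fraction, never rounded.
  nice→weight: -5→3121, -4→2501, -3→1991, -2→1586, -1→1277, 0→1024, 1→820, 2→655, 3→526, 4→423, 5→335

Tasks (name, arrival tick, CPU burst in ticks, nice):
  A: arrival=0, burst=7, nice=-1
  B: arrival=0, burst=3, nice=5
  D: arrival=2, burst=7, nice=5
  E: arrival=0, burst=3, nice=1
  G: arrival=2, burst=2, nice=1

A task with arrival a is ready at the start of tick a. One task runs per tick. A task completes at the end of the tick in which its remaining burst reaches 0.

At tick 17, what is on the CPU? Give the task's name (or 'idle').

running at tick 17 = D

t=0: vr[A=0 B=0 E=0] → run A
t=1: vr[A=1024/1277 B=0 E=0] → run B
t=2: vr[A=1024/1277 B=1024/335 D=0 E=0 G=0] → run D
t=3: vr[A=1024/1277 B=1024/335 D=1024/335 E=0 G=0] → run E
t=4: vr[A=1024/1277 B=1024/335 D=1024/335 E=256/205 G=0] → run G
t=5: vr[A=1024/1277 B=1024/335 D=1024/335 E=256/205 G=256/205] → run A
t=6: vr[A=2048/1277 B=1024/335 D=1024/335 E=256/205 G=256/205] → run E
t=7: vr[A=2048/1277 B=1024/335 D=1024/335 E=512/205 G=256/205] → run G
t=8: vr[A=2048/1277 B=1024/335 D=1024/335 E=512/205] → run A
t=9: vr[A=3072/1277 B=1024/335 D=1024/335 E=512/205] → run A
t=10: vr[A=4096/1277 B=1024/335 D=1024/335 E=512/205] → run E
t=11: vr[A=4096/1277 B=1024/335 D=1024/335] → run B
t=12: vr[A=4096/1277 B=2048/335 D=1024/335] → run D
t=13: vr[A=4096/1277 B=2048/335 D=2048/335] → run A
t=14: vr[A=5120/1277 B=2048/335 D=2048/335] → run A
t=15: vr[A=6144/1277 B=2048/335 D=2048/335] → run A
t=16: vr[B=2048/335 D=2048/335] → run B
t=17: vr[D=2048/335] → run D
t=18: vr[D=3072/335] → run D
t=19: vr[D=4096/335] → run D
t=20: vr[D=1024/67] → run D
t=21: vr[D=6144/335] → run D
t=22: (idle)
t=23: (idle)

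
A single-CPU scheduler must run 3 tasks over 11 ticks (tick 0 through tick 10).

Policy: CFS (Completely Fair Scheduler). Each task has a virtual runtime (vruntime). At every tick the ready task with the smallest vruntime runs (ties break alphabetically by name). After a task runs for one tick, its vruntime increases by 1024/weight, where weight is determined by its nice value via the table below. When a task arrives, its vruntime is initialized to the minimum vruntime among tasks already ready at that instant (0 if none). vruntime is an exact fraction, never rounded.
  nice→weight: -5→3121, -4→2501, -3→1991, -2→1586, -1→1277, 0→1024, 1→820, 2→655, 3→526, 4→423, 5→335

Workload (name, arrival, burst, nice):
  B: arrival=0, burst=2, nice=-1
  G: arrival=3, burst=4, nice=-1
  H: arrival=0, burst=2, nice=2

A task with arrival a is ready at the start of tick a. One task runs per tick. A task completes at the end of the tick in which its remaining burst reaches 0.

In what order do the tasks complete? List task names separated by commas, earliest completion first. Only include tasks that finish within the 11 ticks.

completion order = B, H, G

t=0: vr[B=0 H=0] → run B
t=1: vr[B=1024/1277 H=0] → run H
t=2: vr[B=1024/1277 H=1024/655] → run B
t=3: vr[G=1024/655 H=1024/655] → run G
t=4: vr[G=1978368/836435 H=1024/655] → run H
t=5: vr[G=1978368/836435] → run G
t=6: vr[G=2649088/836435] → run G
t=7: vr[G=3319808/836435] → run G
t=8: (idle)
t=9: (idle)
t=10: (idle)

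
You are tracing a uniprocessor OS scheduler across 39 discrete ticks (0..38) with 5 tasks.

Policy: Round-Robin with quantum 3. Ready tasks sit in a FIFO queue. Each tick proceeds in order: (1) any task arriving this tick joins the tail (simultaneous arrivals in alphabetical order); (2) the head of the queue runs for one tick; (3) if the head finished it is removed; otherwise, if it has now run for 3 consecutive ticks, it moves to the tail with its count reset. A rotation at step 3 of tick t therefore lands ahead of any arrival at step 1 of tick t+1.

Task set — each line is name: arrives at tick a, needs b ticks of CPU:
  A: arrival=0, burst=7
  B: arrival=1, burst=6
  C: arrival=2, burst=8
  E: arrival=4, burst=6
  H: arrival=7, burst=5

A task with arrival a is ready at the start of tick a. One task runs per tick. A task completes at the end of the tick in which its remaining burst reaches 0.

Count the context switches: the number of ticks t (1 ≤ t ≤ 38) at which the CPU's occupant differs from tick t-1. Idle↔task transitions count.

t=0: queue=[A] q_used=0 → run A
t=1: queue=[A,B] q_used=1 → run A
t=2: queue=[A,B,C] q_used=2 → run A
t=3: queue=[B,C,A] q_used=0 → run B
t=4: queue=[B,C,A,E] q_used=1 → run B
t=5: queue=[B,C,A,E] q_used=2 → run B
t=6: queue=[C,A,E,B] q_used=0 → run C
t=7: queue=[C,A,E,B,H] q_used=1 → run C
t=8: queue=[C,A,E,B,H] q_used=2 → run C
t=9: queue=[A,E,B,H,C] q_used=0 → run A
t=10: queue=[A,E,B,H,C] q_used=1 → run A
t=11: queue=[A,E,B,H,C] q_used=2 → run A
t=12: queue=[E,B,H,C,A] q_used=0 → run E
t=13: queue=[E,B,H,C,A] q_used=1 → run E
t=14: queue=[E,B,H,C,A] q_used=2 → run E
t=15: queue=[B,H,C,A,E] q_used=0 → run B
t=16: queue=[B,H,C,A,E] q_used=1 → run B
t=17: queue=[B,H,C,A,E] q_used=2 → run B
t=18: queue=[H,C,A,E] q_used=0 → run H
t=19: queue=[H,C,A,E] q_used=1 → run H
t=20: queue=[H,C,A,E] q_used=2 → run H
t=21: queue=[C,A,E,H] q_used=0 → run C
t=22: queue=[C,A,E,H] q_used=1 → run C
t=23: queue=[C,A,E,H] q_used=2 → run C
t=24: queue=[A,E,H,C] q_used=0 → run A
t=25: queue=[E,H,C] q_used=0 → run E
t=26: queue=[E,H,C] q_used=1 → run E
t=27: queue=[E,H,C] q_used=2 → run E
t=28: queue=[H,C] q_used=0 → run H
t=29: queue=[H,C] q_used=1 → run H
t=30: queue=[C] q_used=0 → run C
t=31: queue=[C] q_used=1 → run C
t=32: (idle)
t=33: (idle)
t=34: (idle)
t=35: (idle)
t=36: (idle)
t=37: (idle)
t=38: (idle)

context switches = 12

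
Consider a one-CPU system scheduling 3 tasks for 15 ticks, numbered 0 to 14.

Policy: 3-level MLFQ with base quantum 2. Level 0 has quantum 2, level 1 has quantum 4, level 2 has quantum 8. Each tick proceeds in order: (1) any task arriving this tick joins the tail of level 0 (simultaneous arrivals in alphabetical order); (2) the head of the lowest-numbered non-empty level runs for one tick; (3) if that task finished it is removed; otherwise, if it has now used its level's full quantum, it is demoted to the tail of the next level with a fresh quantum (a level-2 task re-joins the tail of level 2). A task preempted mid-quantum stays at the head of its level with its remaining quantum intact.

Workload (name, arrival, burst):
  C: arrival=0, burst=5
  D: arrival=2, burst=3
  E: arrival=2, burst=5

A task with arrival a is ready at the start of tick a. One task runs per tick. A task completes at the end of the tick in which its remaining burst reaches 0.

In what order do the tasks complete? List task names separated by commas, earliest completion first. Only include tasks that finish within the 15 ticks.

completion order = C, D, E

t=0: L0/L1/L2 = C/-/- → run C
t=1: L0/L1/L2 = C/-/- → run C
t=2: L0/L1/L2 = DE/C/- → run D
t=3: L0/L1/L2 = DE/C/- → run D
t=4: L0/L1/L2 = E/CD/- → run E
t=5: L0/L1/L2 = E/CD/- → run E
t=6: L0/L1/L2 = -/CDE/- → run C
t=7: L0/L1/L2 = -/CDE/- → run C
t=8: L0/L1/L2 = -/CDE/- → run C
t=9: L0/L1/L2 = -/DE/- → run D
t=10: L0/L1/L2 = -/E/- → run E
t=11: L0/L1/L2 = -/E/- → run E
t=12: L0/L1/L2 = -/E/- → run E
t=13: (idle)
t=14: (idle)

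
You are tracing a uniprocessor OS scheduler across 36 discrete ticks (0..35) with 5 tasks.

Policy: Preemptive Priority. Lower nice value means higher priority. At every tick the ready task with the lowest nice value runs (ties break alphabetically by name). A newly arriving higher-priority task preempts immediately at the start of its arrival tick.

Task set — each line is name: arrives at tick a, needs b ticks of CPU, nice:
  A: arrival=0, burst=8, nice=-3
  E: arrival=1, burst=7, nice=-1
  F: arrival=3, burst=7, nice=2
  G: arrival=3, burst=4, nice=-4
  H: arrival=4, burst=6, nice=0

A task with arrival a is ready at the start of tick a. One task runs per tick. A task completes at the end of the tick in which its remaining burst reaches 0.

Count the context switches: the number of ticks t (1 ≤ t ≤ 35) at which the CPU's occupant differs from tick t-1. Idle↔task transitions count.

context switches = 6

t=0: ready={A} → run A
t=1: ready={A,E} → run A
t=2: ready={A,E} → run A
t=3: ready={A,E,F,G} → run G
t=4: ready={A,E,F,G,H} → run G
t=5: ready={A,E,F,G,H} → run G
t=6: ready={A,E,F,G,H} → run G
t=7: ready={A,E,F,H} → run A
t=8: ready={A,E,F,H} → run A
t=9: ready={A,E,F,H} → run A
t=10: ready={A,E,F,H} → run A
t=11: ready={A,E,F,H} → run A
t=12: ready={E,F,H} → run E
t=13: ready={E,F,H} → run E
t=14: ready={E,F,H} → run E
t=15: ready={E,F,H} → run E
t=16: ready={E,F,H} → run E
t=17: ready={E,F,H} → run E
t=18: ready={E,F,H} → run E
t=19: ready={F,H} → run H
t=20: ready={F,H} → run H
t=21: ready={F,H} → run H
t=22: ready={F,H} → run H
t=23: ready={F,H} → run H
t=24: ready={F,H} → run H
t=25: ready={F} → run F
t=26: ready={F} → run F
t=27: ready={F} → run F
t=28: ready={F} → run F
t=29: ready={F} → run F
t=30: ready={F} → run F
t=31: ready={F} → run F
t=32: (idle)
t=33: (idle)
t=34: (idle)
t=35: (idle)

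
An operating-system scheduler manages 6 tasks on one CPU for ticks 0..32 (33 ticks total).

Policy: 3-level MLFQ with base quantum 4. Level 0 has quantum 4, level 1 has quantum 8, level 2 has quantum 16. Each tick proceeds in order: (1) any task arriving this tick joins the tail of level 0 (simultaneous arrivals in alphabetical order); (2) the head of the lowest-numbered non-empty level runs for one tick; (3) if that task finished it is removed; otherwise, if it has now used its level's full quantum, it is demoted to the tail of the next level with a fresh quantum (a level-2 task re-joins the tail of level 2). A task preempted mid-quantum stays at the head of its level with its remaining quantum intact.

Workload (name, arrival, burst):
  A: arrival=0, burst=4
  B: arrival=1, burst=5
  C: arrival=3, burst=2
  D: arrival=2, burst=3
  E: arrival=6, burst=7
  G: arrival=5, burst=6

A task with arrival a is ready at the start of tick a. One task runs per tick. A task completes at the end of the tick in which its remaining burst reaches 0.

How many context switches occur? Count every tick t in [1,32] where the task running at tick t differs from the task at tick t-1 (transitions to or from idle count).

context switches = 9

t=0: L0/L1/L2 = A/-/- → run A
t=1: L0/L1/L2 = AB/-/- → run A
t=2: L0/L1/L2 = ABD/-/- → run A
t=3: L0/L1/L2 = ABDC/-/- → run A
t=4: L0/L1/L2 = BDC/-/- → run B
t=5: L0/L1/L2 = BDCG/-/- → run B
t=6: L0/L1/L2 = BDCGE/-/- → run B
t=7: L0/L1/L2 = BDCGE/-/- → run B
t=8: L0/L1/L2 = DCGE/B/- → run D
t=9: L0/L1/L2 = DCGE/B/- → run D
t=10: L0/L1/L2 = DCGE/B/- → run D
t=11: L0/L1/L2 = CGE/B/- → run C
t=12: L0/L1/L2 = CGE/B/- → run C
t=13: L0/L1/L2 = GE/B/- → run G
t=14: L0/L1/L2 = GE/B/- → run G
t=15: L0/L1/L2 = GE/B/- → run G
t=16: L0/L1/L2 = GE/B/- → run G
t=17: L0/L1/L2 = E/BG/- → run E
t=18: L0/L1/L2 = E/BG/- → run E
t=19: L0/L1/L2 = E/BG/- → run E
t=20: L0/L1/L2 = E/BG/- → run E
t=21: L0/L1/L2 = -/BGE/- → run B
t=22: L0/L1/L2 = -/GE/- → run G
t=23: L0/L1/L2 = -/GE/- → run G
t=24: L0/L1/L2 = -/E/- → run E
t=25: L0/L1/L2 = -/E/- → run E
t=26: L0/L1/L2 = -/E/- → run E
t=27: (idle)
t=28: (idle)
t=29: (idle)
t=30: (idle)
t=31: (idle)
t=32: (idle)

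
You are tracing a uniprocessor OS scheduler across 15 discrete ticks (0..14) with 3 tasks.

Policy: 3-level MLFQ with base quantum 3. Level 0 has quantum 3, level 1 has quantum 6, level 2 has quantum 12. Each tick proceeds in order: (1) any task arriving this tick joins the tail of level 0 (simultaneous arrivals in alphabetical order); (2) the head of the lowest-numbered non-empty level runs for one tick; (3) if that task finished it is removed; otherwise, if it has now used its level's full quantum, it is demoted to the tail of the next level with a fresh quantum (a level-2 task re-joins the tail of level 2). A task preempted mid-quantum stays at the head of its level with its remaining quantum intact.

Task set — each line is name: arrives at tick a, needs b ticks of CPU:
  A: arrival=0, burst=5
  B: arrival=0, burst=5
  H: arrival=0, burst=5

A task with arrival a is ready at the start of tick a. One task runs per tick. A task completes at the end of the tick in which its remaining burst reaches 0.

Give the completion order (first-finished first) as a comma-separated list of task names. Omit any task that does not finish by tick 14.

t=0: L0/L1/L2 = ABH/-/- → run A
t=1: L0/L1/L2 = ABH/-/- → run A
t=2: L0/L1/L2 = ABH/-/- → run A
t=3: L0/L1/L2 = BH/A/- → run B
t=4: L0/L1/L2 = BH/A/- → run B
t=5: L0/L1/L2 = BH/A/- → run B
t=6: L0/L1/L2 = H/AB/- → run H
t=7: L0/L1/L2 = H/AB/- → run H
t=8: L0/L1/L2 = H/AB/- → run H
t=9: L0/L1/L2 = -/ABH/- → run A
t=10: L0/L1/L2 = -/ABH/- → run A
t=11: L0/L1/L2 = -/BH/- → run B
t=12: L0/L1/L2 = -/BH/- → run B
t=13: L0/L1/L2 = -/H/- → run H
t=14: L0/L1/L2 = -/H/- → run H

completion order = A, B, H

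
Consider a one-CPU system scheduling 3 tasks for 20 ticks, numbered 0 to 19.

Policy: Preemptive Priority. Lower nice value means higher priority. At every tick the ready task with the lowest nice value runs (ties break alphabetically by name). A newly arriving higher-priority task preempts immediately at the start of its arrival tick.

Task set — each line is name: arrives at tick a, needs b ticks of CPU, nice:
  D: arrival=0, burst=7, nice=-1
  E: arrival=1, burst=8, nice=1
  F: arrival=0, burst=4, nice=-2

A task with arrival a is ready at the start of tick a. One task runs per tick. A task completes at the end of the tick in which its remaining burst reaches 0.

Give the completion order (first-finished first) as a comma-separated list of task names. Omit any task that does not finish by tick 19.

t=0: ready={D,F} → run F
t=1: ready={D,E,F} → run F
t=2: ready={D,E,F} → run F
t=3: ready={D,E,F} → run F
t=4: ready={D,E} → run D
t=5: ready={D,E} → run D
t=6: ready={D,E} → run D
t=7: ready={D,E} → run D
t=8: ready={D,E} → run D
t=9: ready={D,E} → run D
t=10: ready={D,E} → run D
t=11: ready={E} → run E
t=12: ready={E} → run E
t=13: ready={E} → run E
t=14: ready={E} → run E
t=15: ready={E} → run E
t=16: ready={E} → run E
t=17: ready={E} → run E
t=18: ready={E} → run E
t=19: (idle)

completion order = F, D, E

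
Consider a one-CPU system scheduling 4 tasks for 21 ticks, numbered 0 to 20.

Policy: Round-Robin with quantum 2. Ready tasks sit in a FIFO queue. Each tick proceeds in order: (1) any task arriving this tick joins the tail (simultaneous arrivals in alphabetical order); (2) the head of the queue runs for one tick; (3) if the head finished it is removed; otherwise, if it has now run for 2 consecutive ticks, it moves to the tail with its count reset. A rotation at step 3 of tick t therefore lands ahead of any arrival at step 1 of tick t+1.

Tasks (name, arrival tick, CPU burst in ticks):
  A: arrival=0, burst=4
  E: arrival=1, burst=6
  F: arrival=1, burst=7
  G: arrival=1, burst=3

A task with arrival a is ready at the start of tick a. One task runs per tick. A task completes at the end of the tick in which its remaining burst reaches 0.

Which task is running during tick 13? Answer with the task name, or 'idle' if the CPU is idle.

running at tick 13 = F

t=0: queue=[A] q_used=0 → run A
t=1: queue=[A,E,F,G] q_used=1 → run A
t=2: queue=[E,F,G,A] q_used=0 → run E
t=3: queue=[E,F,G,A] q_used=1 → run E
t=4: queue=[F,G,A,E] q_used=0 → run F
t=5: queue=[F,G,A,E] q_used=1 → run F
t=6: queue=[G,A,E,F] q_used=0 → run G
t=7: queue=[G,A,E,F] q_used=1 → run G
t=8: queue=[A,E,F,G] q_used=0 → run A
t=9: queue=[A,E,F,G] q_used=1 → run A
t=10: queue=[E,F,G] q_used=0 → run E
t=11: queue=[E,F,G] q_used=1 → run E
t=12: queue=[F,G,E] q_used=0 → run F
t=13: queue=[F,G,E] q_used=1 → run F
t=14: queue=[G,E,F] q_used=0 → run G
t=15: queue=[E,F] q_used=0 → run E
t=16: queue=[E,F] q_used=1 → run E
t=17: queue=[F] q_used=0 → run F
t=18: queue=[F] q_used=1 → run F
t=19: queue=[F] q_used=0 → run F
t=20: (idle)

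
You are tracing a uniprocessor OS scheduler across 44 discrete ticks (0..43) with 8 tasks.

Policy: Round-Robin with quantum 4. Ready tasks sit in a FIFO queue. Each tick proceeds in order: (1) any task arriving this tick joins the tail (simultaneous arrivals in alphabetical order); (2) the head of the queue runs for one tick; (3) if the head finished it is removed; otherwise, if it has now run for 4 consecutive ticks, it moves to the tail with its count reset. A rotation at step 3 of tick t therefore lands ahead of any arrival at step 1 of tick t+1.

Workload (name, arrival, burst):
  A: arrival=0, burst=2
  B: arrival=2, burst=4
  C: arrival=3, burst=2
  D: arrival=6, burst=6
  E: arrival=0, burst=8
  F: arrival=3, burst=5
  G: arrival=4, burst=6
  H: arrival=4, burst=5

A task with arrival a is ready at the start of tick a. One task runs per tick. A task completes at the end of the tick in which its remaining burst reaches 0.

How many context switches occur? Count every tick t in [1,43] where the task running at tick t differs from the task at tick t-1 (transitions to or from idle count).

t=0: queue=[A,E] q_used=0 → run A
t=1: queue=[A,E] q_used=1 → run A
t=2: queue=[E,B] q_used=0 → run E
t=3: queue=[E,B,C,F] q_used=1 → run E
t=4: queue=[E,B,C,F,G,H] q_used=2 → run E
t=5: queue=[E,B,C,F,G,H] q_used=3 → run E
t=6: queue=[B,C,F,G,H,E,D] q_used=0 → run B
t=7: queue=[B,C,F,G,H,E,D] q_used=1 → run B
t=8: queue=[B,C,F,G,H,E,D] q_used=2 → run B
t=9: queue=[B,C,F,G,H,E,D] q_used=3 → run B
t=10: queue=[C,F,G,H,E,D] q_used=0 → run C
t=11: queue=[C,F,G,H,E,D] q_used=1 → run C
t=12: queue=[F,G,H,E,D] q_used=0 → run F
t=13: queue=[F,G,H,E,D] q_used=1 → run F
t=14: queue=[F,G,H,E,D] q_used=2 → run F
t=15: queue=[F,G,H,E,D] q_used=3 → run F
t=16: queue=[G,H,E,D,F] q_used=0 → run G
t=17: queue=[G,H,E,D,F] q_used=1 → run G
t=18: queue=[G,H,E,D,F] q_used=2 → run G
t=19: queue=[G,H,E,D,F] q_used=3 → run G
t=20: queue=[H,E,D,F,G] q_used=0 → run H
t=21: queue=[H,E,D,F,G] q_used=1 → run H
t=22: queue=[H,E,D,F,G] q_used=2 → run H
t=23: queue=[H,E,D,F,G] q_used=3 → run H
t=24: queue=[E,D,F,G,H] q_used=0 → run E
t=25: queue=[E,D,F,G,H] q_used=1 → run E
t=26: queue=[E,D,F,G,H] q_used=2 → run E
t=27: queue=[E,D,F,G,H] q_used=3 → run E
t=28: queue=[D,F,G,H] q_used=0 → run D
t=29: queue=[D,F,G,H] q_used=1 → run D
t=30: queue=[D,F,G,H] q_used=2 → run D
t=31: queue=[D,F,G,H] q_used=3 → run D
t=32: queue=[F,G,H,D] q_used=0 → run F
t=33: queue=[G,H,D] q_used=0 → run G
t=34: queue=[G,H,D] q_used=1 → run G
t=35: queue=[H,D] q_used=0 → run H
t=36: queue=[D] q_used=0 → run D
t=37: queue=[D] q_used=1 → run D
t=38: (idle)
t=39: (idle)
t=40: (idle)
t=41: (idle)
t=42: (idle)
t=43: (idle)

context switches = 13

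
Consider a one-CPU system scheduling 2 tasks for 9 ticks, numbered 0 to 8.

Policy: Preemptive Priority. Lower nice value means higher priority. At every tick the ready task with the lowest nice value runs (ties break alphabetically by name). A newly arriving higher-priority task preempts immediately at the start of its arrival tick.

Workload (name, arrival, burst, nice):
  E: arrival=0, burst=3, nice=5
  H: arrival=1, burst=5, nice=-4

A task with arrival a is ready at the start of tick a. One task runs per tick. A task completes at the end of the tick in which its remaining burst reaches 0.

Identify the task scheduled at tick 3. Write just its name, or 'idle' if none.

running at tick 3 = H

t=0: ready={E} → run E
t=1: ready={E,H} → run H
t=2: ready={E,H} → run H
t=3: ready={E,H} → run H
t=4: ready={E,H} → run H
t=5: ready={E,H} → run H
t=6: ready={E} → run E
t=7: ready={E} → run E
t=8: (idle)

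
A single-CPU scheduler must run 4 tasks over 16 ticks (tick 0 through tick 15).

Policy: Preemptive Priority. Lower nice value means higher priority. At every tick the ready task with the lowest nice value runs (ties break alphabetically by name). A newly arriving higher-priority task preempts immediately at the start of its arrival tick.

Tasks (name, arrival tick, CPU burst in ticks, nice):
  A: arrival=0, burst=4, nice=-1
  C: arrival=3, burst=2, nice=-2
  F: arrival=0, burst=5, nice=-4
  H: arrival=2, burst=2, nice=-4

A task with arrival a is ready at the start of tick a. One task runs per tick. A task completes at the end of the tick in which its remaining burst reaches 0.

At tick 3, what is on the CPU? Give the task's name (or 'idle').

running at tick 3 = F

t=0: ready={A,F} → run F
t=1: ready={A,F} → run F
t=2: ready={A,F,H} → run F
t=3: ready={A,C,F,H} → run F
t=4: ready={A,C,F,H} → run F
t=5: ready={A,C,H} → run H
t=6: ready={A,C,H} → run H
t=7: ready={A,C} → run C
t=8: ready={A,C} → run C
t=9: ready={A} → run A
t=10: ready={A} → run A
t=11: ready={A} → run A
t=12: ready={A} → run A
t=13: (idle)
t=14: (idle)
t=15: (idle)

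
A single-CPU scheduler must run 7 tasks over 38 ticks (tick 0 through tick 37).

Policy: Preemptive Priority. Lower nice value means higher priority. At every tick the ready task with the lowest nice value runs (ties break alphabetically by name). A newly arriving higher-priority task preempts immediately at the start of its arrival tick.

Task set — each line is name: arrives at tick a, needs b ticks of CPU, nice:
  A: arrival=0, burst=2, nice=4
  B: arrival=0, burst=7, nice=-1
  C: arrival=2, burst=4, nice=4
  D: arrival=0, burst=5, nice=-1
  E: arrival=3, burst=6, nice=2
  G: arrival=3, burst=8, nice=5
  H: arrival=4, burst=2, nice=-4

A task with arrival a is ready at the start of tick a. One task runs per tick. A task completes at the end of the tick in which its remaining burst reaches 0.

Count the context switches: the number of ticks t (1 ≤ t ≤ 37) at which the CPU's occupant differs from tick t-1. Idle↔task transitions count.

context switches = 8

t=0: ready={A,B,D} → run B
t=1: ready={A,B,D} → run B
t=2: ready={A,B,C,D} → run B
t=3: ready={A,B,C,D,E,G} → run B
t=4: ready={A,B,C,D,E,G,H} → run H
t=5: ready={A,B,C,D,E,G,H} → run H
t=6: ready={A,B,C,D,E,G} → run B
t=7: ready={A,B,C,D,E,G} → run B
t=8: ready={A,B,C,D,E,G} → run B
t=9: ready={A,C,D,E,G} → run D
t=10: ready={A,C,D,E,G} → run D
t=11: ready={A,C,D,E,G} → run D
t=12: ready={A,C,D,E,G} → run D
t=13: ready={A,C,D,E,G} → run D
t=14: ready={A,C,E,G} → run E
t=15: ready={A,C,E,G} → run E
t=16: ready={A,C,E,G} → run E
t=17: ready={A,C,E,G} → run E
t=18: ready={A,C,E,G} → run E
t=19: ready={A,C,E,G} → run E
t=20: ready={A,C,G} → run A
t=21: ready={A,C,G} → run A
t=22: ready={C,G} → run C
t=23: ready={C,G} → run C
t=24: ready={C,G} → run C
t=25: ready={C,G} → run C
t=26: ready={G} → run G
t=27: ready={G} → run G
t=28: ready={G} → run G
t=29: ready={G} → run G
t=30: ready={G} → run G
t=31: ready={G} → run G
t=32: ready={G} → run G
t=33: ready={G} → run G
t=34: (idle)
t=35: (idle)
t=36: (idle)
t=37: (idle)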